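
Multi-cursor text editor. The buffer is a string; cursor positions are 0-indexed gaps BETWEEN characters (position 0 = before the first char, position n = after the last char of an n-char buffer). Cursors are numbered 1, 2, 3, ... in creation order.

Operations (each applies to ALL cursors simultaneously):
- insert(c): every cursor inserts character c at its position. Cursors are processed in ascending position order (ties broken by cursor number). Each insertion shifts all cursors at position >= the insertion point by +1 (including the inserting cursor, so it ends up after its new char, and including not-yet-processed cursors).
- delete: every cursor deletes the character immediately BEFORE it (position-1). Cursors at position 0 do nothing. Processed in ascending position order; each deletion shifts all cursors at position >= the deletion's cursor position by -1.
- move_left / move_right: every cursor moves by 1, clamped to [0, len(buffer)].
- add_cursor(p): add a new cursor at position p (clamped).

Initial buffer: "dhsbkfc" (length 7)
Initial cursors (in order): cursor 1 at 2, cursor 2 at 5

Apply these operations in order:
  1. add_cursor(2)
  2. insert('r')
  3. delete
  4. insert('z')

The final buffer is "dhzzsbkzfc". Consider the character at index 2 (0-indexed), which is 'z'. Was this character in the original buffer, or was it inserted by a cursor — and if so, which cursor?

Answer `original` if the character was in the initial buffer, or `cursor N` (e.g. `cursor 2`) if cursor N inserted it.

After op 1 (add_cursor(2)): buffer="dhsbkfc" (len 7), cursors c1@2 c3@2 c2@5, authorship .......
After op 2 (insert('r')): buffer="dhrrsbkrfc" (len 10), cursors c1@4 c3@4 c2@8, authorship ..13...2..
After op 3 (delete): buffer="dhsbkfc" (len 7), cursors c1@2 c3@2 c2@5, authorship .......
After op 4 (insert('z')): buffer="dhzzsbkzfc" (len 10), cursors c1@4 c3@4 c2@8, authorship ..13...2..
Authorship (.=original, N=cursor N): . . 1 3 . . . 2 . .
Index 2: author = 1

Answer: cursor 1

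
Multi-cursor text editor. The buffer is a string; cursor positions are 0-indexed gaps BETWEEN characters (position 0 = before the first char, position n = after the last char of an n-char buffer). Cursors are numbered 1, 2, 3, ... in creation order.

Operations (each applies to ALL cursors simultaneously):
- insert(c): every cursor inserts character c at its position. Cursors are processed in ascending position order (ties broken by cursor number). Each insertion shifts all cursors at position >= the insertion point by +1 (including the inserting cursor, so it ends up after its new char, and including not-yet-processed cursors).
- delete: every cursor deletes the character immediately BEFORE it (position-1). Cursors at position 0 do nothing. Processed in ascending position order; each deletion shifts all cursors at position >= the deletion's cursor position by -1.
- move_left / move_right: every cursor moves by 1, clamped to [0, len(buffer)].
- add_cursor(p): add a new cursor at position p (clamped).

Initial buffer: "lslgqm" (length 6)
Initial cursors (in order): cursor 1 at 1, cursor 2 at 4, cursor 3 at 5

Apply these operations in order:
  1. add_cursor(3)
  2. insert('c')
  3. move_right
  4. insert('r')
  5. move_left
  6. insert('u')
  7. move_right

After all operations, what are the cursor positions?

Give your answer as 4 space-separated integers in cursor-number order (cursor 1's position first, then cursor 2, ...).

After op 1 (add_cursor(3)): buffer="lslgqm" (len 6), cursors c1@1 c4@3 c2@4 c3@5, authorship ......
After op 2 (insert('c')): buffer="lcslcgcqcm" (len 10), cursors c1@2 c4@5 c2@7 c3@9, authorship .1..4.2.3.
After op 3 (move_right): buffer="lcslcgcqcm" (len 10), cursors c1@3 c4@6 c2@8 c3@10, authorship .1..4.2.3.
After op 4 (insert('r')): buffer="lcsrlcgrcqrcmr" (len 14), cursors c1@4 c4@8 c2@11 c3@14, authorship .1.1.4.42.23.3
After op 5 (move_left): buffer="lcsrlcgrcqrcmr" (len 14), cursors c1@3 c4@7 c2@10 c3@13, authorship .1.1.4.42.23.3
After op 6 (insert('u')): buffer="lcsurlcgurcqurcmur" (len 18), cursors c1@4 c4@9 c2@13 c3@17, authorship .1.11.4.442.223.33
After op 7 (move_right): buffer="lcsurlcgurcqurcmur" (len 18), cursors c1@5 c4@10 c2@14 c3@18, authorship .1.11.4.442.223.33

Answer: 5 14 18 10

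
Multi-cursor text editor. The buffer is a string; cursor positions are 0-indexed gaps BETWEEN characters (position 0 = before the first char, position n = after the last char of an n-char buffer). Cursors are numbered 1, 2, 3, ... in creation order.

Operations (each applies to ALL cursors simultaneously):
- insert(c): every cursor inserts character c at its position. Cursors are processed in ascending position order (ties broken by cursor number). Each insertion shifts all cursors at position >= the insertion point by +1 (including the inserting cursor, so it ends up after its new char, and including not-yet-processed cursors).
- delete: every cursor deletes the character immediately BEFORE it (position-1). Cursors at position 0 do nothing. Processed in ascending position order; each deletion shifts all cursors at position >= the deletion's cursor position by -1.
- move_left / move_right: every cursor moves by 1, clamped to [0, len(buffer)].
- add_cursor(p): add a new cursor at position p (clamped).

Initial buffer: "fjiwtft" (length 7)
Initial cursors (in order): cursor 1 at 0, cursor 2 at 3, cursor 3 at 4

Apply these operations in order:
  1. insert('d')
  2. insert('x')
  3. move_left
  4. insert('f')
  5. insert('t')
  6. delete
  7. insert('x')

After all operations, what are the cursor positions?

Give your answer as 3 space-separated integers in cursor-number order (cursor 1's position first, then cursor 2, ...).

After op 1 (insert('d')): buffer="dfjidwdtft" (len 10), cursors c1@1 c2@5 c3@7, authorship 1...2.3...
After op 2 (insert('x')): buffer="dxfjidxwdxtft" (len 13), cursors c1@2 c2@7 c3@10, authorship 11...22.33...
After op 3 (move_left): buffer="dxfjidxwdxtft" (len 13), cursors c1@1 c2@6 c3@9, authorship 11...22.33...
After op 4 (insert('f')): buffer="dfxfjidfxwdfxtft" (len 16), cursors c1@2 c2@8 c3@12, authorship 111...222.333...
After op 5 (insert('t')): buffer="dftxfjidftxwdftxtft" (len 19), cursors c1@3 c2@10 c3@15, authorship 1111...2222.3333...
After op 6 (delete): buffer="dfxfjidfxwdfxtft" (len 16), cursors c1@2 c2@8 c3@12, authorship 111...222.333...
After op 7 (insert('x')): buffer="dfxxfjidfxxwdfxxtft" (len 19), cursors c1@3 c2@10 c3@15, authorship 1111...2222.3333...

Answer: 3 10 15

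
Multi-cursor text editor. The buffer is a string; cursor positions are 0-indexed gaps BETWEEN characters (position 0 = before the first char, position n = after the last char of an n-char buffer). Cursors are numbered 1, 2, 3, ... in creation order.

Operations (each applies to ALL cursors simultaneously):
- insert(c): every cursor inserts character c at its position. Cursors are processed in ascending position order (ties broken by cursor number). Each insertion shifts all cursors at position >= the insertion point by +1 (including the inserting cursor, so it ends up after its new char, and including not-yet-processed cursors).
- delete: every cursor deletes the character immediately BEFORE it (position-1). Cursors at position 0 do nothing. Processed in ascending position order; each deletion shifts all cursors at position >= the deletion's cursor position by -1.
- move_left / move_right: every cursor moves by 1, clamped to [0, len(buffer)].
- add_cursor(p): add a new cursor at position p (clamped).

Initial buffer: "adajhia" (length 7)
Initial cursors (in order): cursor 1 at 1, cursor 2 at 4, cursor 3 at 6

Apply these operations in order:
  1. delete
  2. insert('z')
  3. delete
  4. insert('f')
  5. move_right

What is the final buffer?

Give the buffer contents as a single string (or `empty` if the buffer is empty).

After op 1 (delete): buffer="daha" (len 4), cursors c1@0 c2@2 c3@3, authorship ....
After op 2 (insert('z')): buffer="zdazhza" (len 7), cursors c1@1 c2@4 c3@6, authorship 1..2.3.
After op 3 (delete): buffer="daha" (len 4), cursors c1@0 c2@2 c3@3, authorship ....
After op 4 (insert('f')): buffer="fdafhfa" (len 7), cursors c1@1 c2@4 c3@6, authorship 1..2.3.
After op 5 (move_right): buffer="fdafhfa" (len 7), cursors c1@2 c2@5 c3@7, authorship 1..2.3.

Answer: fdafhfa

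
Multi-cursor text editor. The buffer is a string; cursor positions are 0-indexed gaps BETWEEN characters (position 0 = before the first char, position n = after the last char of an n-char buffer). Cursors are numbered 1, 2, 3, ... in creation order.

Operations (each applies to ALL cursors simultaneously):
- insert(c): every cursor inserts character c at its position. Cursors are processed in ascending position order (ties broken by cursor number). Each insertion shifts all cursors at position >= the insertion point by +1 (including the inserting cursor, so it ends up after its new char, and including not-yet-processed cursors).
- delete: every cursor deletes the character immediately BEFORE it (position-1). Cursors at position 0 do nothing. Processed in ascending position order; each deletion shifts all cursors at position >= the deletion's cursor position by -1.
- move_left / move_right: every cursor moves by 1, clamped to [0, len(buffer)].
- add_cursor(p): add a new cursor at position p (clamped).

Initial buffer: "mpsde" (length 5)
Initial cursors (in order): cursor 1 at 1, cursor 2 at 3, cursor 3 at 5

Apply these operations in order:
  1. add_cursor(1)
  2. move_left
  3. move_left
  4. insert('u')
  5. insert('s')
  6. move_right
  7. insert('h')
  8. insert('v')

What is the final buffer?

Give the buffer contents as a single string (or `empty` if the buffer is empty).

After op 1 (add_cursor(1)): buffer="mpsde" (len 5), cursors c1@1 c4@1 c2@3 c3@5, authorship .....
After op 2 (move_left): buffer="mpsde" (len 5), cursors c1@0 c4@0 c2@2 c3@4, authorship .....
After op 3 (move_left): buffer="mpsde" (len 5), cursors c1@0 c4@0 c2@1 c3@3, authorship .....
After op 4 (insert('u')): buffer="uumupsude" (len 9), cursors c1@2 c4@2 c2@4 c3@7, authorship 14.2..3..
After op 5 (insert('s')): buffer="uussmuspsusde" (len 13), cursors c1@4 c4@4 c2@7 c3@11, authorship 1414.22..33..
After op 6 (move_right): buffer="uussmuspsusde" (len 13), cursors c1@5 c4@5 c2@8 c3@12, authorship 1414.22..33..
After op 7 (insert('h')): buffer="uussmhhusphsusdhe" (len 17), cursors c1@7 c4@7 c2@11 c3@16, authorship 1414.1422.2.33.3.
After op 8 (insert('v')): buffer="uussmhhvvusphvsusdhve" (len 21), cursors c1@9 c4@9 c2@14 c3@20, authorship 1414.141422.22.33.33.

Answer: uussmhhvvusphvsusdhve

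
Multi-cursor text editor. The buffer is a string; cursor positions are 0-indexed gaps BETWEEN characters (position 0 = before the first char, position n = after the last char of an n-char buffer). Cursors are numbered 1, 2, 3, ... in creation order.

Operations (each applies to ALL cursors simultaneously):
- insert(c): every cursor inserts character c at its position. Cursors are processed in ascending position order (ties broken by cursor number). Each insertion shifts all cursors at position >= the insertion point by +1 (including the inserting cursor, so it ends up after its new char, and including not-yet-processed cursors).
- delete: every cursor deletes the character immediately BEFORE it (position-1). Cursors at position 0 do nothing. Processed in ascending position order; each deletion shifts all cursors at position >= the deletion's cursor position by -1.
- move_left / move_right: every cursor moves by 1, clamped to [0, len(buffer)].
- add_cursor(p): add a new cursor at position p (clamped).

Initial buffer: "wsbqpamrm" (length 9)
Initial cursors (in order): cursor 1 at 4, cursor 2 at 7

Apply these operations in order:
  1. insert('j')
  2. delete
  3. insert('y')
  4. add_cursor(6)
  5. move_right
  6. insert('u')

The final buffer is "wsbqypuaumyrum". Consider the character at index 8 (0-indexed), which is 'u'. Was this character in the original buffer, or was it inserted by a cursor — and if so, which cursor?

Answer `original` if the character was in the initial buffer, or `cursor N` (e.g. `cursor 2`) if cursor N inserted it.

After op 1 (insert('j')): buffer="wsbqjpamjrm" (len 11), cursors c1@5 c2@9, authorship ....1...2..
After op 2 (delete): buffer="wsbqpamrm" (len 9), cursors c1@4 c2@7, authorship .........
After op 3 (insert('y')): buffer="wsbqypamyrm" (len 11), cursors c1@5 c2@9, authorship ....1...2..
After op 4 (add_cursor(6)): buffer="wsbqypamyrm" (len 11), cursors c1@5 c3@6 c2@9, authorship ....1...2..
After op 5 (move_right): buffer="wsbqypamyrm" (len 11), cursors c1@6 c3@7 c2@10, authorship ....1...2..
After op 6 (insert('u')): buffer="wsbqypuaumyrum" (len 14), cursors c1@7 c3@9 c2@13, authorship ....1.1.3.2.2.
Authorship (.=original, N=cursor N): . . . . 1 . 1 . 3 . 2 . 2 .
Index 8: author = 3

Answer: cursor 3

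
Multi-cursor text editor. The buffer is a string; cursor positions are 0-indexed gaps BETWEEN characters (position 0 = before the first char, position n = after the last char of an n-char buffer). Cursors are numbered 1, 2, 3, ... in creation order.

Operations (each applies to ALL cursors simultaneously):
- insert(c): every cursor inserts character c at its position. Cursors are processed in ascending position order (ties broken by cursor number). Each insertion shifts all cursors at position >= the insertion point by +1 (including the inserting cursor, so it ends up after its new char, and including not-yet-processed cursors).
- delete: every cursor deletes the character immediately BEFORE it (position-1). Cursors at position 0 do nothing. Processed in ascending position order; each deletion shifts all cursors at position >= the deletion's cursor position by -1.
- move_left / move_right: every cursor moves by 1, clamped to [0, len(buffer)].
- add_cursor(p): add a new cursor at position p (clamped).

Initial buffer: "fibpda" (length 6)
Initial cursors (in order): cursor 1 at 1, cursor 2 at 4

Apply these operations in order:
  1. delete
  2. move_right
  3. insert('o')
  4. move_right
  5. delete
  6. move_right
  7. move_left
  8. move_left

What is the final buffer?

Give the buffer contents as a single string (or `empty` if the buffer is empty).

Answer: iodo

Derivation:
After op 1 (delete): buffer="ibda" (len 4), cursors c1@0 c2@2, authorship ....
After op 2 (move_right): buffer="ibda" (len 4), cursors c1@1 c2@3, authorship ....
After op 3 (insert('o')): buffer="iobdoa" (len 6), cursors c1@2 c2@5, authorship .1..2.
After op 4 (move_right): buffer="iobdoa" (len 6), cursors c1@3 c2@6, authorship .1..2.
After op 5 (delete): buffer="iodo" (len 4), cursors c1@2 c2@4, authorship .1.2
After op 6 (move_right): buffer="iodo" (len 4), cursors c1@3 c2@4, authorship .1.2
After op 7 (move_left): buffer="iodo" (len 4), cursors c1@2 c2@3, authorship .1.2
After op 8 (move_left): buffer="iodo" (len 4), cursors c1@1 c2@2, authorship .1.2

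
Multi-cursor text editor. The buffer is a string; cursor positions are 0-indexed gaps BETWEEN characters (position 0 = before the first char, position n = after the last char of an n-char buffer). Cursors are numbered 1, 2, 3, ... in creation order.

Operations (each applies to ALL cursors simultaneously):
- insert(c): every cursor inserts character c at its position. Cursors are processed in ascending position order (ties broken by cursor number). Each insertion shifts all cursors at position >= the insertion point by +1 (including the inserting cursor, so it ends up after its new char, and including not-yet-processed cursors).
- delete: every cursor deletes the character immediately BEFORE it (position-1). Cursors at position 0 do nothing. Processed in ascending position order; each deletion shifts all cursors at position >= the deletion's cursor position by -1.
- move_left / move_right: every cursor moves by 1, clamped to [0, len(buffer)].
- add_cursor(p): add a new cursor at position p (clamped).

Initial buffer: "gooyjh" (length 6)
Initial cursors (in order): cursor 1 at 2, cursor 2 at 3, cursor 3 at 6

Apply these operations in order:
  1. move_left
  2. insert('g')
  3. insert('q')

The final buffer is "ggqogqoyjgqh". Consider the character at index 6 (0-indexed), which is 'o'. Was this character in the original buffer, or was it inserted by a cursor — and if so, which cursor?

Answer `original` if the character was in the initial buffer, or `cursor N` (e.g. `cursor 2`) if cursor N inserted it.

Answer: original

Derivation:
After op 1 (move_left): buffer="gooyjh" (len 6), cursors c1@1 c2@2 c3@5, authorship ......
After op 2 (insert('g')): buffer="ggogoyjgh" (len 9), cursors c1@2 c2@4 c3@8, authorship .1.2...3.
After op 3 (insert('q')): buffer="ggqogqoyjgqh" (len 12), cursors c1@3 c2@6 c3@11, authorship .11.22...33.
Authorship (.=original, N=cursor N): . 1 1 . 2 2 . . . 3 3 .
Index 6: author = original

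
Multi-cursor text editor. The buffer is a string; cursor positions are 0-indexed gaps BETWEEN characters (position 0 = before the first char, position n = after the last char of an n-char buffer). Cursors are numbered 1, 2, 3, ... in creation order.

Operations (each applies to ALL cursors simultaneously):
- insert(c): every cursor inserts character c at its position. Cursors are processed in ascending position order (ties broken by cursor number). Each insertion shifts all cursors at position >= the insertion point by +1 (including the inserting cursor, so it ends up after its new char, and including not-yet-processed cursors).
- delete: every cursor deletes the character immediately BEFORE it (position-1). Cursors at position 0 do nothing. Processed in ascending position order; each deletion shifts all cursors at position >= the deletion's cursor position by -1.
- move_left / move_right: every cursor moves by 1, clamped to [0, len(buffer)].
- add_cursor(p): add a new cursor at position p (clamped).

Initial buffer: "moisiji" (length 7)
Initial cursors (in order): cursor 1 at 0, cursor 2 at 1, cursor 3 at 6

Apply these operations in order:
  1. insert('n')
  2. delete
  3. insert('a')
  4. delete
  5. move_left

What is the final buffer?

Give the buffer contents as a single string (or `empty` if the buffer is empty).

Answer: moisiji

Derivation:
After op 1 (insert('n')): buffer="nmnoisijni" (len 10), cursors c1@1 c2@3 c3@9, authorship 1.2.....3.
After op 2 (delete): buffer="moisiji" (len 7), cursors c1@0 c2@1 c3@6, authorship .......
After op 3 (insert('a')): buffer="amaoisijai" (len 10), cursors c1@1 c2@3 c3@9, authorship 1.2.....3.
After op 4 (delete): buffer="moisiji" (len 7), cursors c1@0 c2@1 c3@6, authorship .......
After op 5 (move_left): buffer="moisiji" (len 7), cursors c1@0 c2@0 c3@5, authorship .......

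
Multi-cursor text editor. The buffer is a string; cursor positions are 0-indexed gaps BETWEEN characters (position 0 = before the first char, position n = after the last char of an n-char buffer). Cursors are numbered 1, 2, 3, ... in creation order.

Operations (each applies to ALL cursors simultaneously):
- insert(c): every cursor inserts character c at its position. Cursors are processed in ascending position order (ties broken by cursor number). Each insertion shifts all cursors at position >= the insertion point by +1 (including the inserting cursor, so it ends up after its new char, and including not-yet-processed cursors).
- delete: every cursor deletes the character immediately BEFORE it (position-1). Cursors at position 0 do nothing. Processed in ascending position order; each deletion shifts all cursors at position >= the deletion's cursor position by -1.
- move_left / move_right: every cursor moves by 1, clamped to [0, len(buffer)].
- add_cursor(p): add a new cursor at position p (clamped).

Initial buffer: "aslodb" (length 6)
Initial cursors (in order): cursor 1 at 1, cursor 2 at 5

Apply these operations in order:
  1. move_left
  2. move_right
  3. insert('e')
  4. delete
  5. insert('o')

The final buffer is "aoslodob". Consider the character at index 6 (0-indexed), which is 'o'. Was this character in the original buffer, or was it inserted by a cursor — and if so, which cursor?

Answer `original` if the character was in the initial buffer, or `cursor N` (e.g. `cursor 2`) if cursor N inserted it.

Answer: cursor 2

Derivation:
After op 1 (move_left): buffer="aslodb" (len 6), cursors c1@0 c2@4, authorship ......
After op 2 (move_right): buffer="aslodb" (len 6), cursors c1@1 c2@5, authorship ......
After op 3 (insert('e')): buffer="aeslodeb" (len 8), cursors c1@2 c2@7, authorship .1....2.
After op 4 (delete): buffer="aslodb" (len 6), cursors c1@1 c2@5, authorship ......
After op 5 (insert('o')): buffer="aoslodob" (len 8), cursors c1@2 c2@7, authorship .1....2.
Authorship (.=original, N=cursor N): . 1 . . . . 2 .
Index 6: author = 2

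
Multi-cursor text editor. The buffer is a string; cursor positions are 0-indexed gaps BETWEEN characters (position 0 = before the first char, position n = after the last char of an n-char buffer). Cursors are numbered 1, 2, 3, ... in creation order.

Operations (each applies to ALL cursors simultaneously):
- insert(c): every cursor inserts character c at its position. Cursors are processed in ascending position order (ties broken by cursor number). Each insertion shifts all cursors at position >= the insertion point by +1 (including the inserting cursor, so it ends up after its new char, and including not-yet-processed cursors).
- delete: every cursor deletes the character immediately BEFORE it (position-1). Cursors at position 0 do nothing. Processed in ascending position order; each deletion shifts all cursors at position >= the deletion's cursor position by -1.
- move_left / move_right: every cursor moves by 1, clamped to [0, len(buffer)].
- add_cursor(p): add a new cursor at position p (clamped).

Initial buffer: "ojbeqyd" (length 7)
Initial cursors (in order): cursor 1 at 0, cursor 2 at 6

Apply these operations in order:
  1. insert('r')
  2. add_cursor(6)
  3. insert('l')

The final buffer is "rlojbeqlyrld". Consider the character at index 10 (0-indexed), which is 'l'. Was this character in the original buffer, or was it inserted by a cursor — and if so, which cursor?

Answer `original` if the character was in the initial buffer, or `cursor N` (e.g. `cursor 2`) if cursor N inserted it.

After op 1 (insert('r')): buffer="rojbeqyrd" (len 9), cursors c1@1 c2@8, authorship 1......2.
After op 2 (add_cursor(6)): buffer="rojbeqyrd" (len 9), cursors c1@1 c3@6 c2@8, authorship 1......2.
After op 3 (insert('l')): buffer="rlojbeqlyrld" (len 12), cursors c1@2 c3@8 c2@11, authorship 11.....3.22.
Authorship (.=original, N=cursor N): 1 1 . . . . . 3 . 2 2 .
Index 10: author = 2

Answer: cursor 2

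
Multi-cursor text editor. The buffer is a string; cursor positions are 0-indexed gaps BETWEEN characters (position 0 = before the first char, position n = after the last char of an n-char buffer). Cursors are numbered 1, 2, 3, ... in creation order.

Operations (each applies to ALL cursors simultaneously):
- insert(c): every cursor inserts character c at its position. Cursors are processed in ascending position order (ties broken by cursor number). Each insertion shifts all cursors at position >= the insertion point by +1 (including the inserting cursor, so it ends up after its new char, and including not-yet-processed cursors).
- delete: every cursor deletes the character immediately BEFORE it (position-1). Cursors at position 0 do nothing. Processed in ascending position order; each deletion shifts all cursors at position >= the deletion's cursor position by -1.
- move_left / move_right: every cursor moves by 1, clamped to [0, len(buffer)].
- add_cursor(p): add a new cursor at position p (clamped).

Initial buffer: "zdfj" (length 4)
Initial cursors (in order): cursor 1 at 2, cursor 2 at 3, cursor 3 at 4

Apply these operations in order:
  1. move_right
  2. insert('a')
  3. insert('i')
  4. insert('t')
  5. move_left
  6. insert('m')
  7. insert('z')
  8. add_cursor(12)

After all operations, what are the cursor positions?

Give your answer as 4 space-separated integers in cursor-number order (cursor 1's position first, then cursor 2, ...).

After op 1 (move_right): buffer="zdfj" (len 4), cursors c1@3 c2@4 c3@4, authorship ....
After op 2 (insert('a')): buffer="zdfajaa" (len 7), cursors c1@4 c2@7 c3@7, authorship ...1.23
After op 3 (insert('i')): buffer="zdfaijaaii" (len 10), cursors c1@5 c2@10 c3@10, authorship ...11.2323
After op 4 (insert('t')): buffer="zdfaitjaaiitt" (len 13), cursors c1@6 c2@13 c3@13, authorship ...111.232323
After op 5 (move_left): buffer="zdfaitjaaiitt" (len 13), cursors c1@5 c2@12 c3@12, authorship ...111.232323
After op 6 (insert('m')): buffer="zdfaimtjaaiitmmt" (len 16), cursors c1@6 c2@15 c3@15, authorship ...1111.23232233
After op 7 (insert('z')): buffer="zdfaimztjaaiitmmzzt" (len 19), cursors c1@7 c2@18 c3@18, authorship ...11111.2323223233
After op 8 (add_cursor(12)): buffer="zdfaimztjaaiitmmzzt" (len 19), cursors c1@7 c4@12 c2@18 c3@18, authorship ...11111.2323223233

Answer: 7 18 18 12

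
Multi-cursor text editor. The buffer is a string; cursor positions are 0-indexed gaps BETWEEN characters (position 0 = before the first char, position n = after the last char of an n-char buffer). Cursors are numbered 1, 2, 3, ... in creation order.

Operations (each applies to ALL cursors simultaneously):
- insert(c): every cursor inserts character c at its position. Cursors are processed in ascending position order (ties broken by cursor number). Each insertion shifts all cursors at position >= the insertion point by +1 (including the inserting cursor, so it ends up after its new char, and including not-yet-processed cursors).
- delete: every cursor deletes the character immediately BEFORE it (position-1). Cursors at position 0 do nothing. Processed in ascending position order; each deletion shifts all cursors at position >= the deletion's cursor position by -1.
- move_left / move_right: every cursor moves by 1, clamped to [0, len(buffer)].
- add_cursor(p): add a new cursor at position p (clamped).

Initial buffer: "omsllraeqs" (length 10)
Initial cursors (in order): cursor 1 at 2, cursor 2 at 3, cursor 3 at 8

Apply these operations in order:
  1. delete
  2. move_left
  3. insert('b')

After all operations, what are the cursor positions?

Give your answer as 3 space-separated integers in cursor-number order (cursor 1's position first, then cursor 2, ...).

Answer: 2 2 7

Derivation:
After op 1 (delete): buffer="ollraqs" (len 7), cursors c1@1 c2@1 c3@5, authorship .......
After op 2 (move_left): buffer="ollraqs" (len 7), cursors c1@0 c2@0 c3@4, authorship .......
After op 3 (insert('b')): buffer="bbollrbaqs" (len 10), cursors c1@2 c2@2 c3@7, authorship 12....3...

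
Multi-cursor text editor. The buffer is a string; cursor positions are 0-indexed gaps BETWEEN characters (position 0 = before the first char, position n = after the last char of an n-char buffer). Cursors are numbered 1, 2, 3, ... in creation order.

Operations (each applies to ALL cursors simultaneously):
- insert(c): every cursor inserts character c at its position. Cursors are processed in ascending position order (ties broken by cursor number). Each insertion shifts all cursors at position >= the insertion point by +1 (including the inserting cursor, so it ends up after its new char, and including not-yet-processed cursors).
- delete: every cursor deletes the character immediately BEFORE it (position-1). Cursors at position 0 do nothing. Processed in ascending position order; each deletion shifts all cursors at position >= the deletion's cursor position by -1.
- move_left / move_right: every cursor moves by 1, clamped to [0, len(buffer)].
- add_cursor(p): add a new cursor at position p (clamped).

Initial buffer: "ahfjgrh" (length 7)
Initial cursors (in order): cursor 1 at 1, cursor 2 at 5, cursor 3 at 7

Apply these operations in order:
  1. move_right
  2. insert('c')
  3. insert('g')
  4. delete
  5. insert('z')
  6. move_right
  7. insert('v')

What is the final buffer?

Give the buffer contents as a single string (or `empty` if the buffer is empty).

Answer: ahczfvjgrczhvczv

Derivation:
After op 1 (move_right): buffer="ahfjgrh" (len 7), cursors c1@2 c2@6 c3@7, authorship .......
After op 2 (insert('c')): buffer="ahcfjgrchc" (len 10), cursors c1@3 c2@8 c3@10, authorship ..1....2.3
After op 3 (insert('g')): buffer="ahcgfjgrcghcg" (len 13), cursors c1@4 c2@10 c3@13, authorship ..11....22.33
After op 4 (delete): buffer="ahcfjgrchc" (len 10), cursors c1@3 c2@8 c3@10, authorship ..1....2.3
After op 5 (insert('z')): buffer="ahczfjgrczhcz" (len 13), cursors c1@4 c2@10 c3@13, authorship ..11....22.33
After op 6 (move_right): buffer="ahczfjgrczhcz" (len 13), cursors c1@5 c2@11 c3@13, authorship ..11....22.33
After op 7 (insert('v')): buffer="ahczfvjgrczhvczv" (len 16), cursors c1@6 c2@13 c3@16, authorship ..11.1...22.2333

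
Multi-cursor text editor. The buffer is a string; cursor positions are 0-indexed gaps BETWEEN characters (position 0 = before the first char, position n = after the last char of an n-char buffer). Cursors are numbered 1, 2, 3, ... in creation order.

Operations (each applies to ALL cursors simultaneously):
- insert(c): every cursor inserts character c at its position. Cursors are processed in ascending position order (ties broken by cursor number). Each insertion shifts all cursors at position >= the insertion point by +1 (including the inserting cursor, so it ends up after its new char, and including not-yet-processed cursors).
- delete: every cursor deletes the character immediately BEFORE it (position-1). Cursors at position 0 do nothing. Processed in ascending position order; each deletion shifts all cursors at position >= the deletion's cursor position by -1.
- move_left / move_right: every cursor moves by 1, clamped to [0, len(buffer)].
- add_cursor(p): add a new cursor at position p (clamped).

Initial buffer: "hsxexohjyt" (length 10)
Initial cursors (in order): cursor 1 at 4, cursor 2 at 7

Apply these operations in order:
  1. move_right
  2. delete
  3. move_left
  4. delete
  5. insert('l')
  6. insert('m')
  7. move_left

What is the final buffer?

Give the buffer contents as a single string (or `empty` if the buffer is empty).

After op 1 (move_right): buffer="hsxexohjyt" (len 10), cursors c1@5 c2@8, authorship ..........
After op 2 (delete): buffer="hsxeohyt" (len 8), cursors c1@4 c2@6, authorship ........
After op 3 (move_left): buffer="hsxeohyt" (len 8), cursors c1@3 c2@5, authorship ........
After op 4 (delete): buffer="hsehyt" (len 6), cursors c1@2 c2@3, authorship ......
After op 5 (insert('l')): buffer="hslelhyt" (len 8), cursors c1@3 c2@5, authorship ..1.2...
After op 6 (insert('m')): buffer="hslmelmhyt" (len 10), cursors c1@4 c2@7, authorship ..11.22...
After op 7 (move_left): buffer="hslmelmhyt" (len 10), cursors c1@3 c2@6, authorship ..11.22...

Answer: hslmelmhyt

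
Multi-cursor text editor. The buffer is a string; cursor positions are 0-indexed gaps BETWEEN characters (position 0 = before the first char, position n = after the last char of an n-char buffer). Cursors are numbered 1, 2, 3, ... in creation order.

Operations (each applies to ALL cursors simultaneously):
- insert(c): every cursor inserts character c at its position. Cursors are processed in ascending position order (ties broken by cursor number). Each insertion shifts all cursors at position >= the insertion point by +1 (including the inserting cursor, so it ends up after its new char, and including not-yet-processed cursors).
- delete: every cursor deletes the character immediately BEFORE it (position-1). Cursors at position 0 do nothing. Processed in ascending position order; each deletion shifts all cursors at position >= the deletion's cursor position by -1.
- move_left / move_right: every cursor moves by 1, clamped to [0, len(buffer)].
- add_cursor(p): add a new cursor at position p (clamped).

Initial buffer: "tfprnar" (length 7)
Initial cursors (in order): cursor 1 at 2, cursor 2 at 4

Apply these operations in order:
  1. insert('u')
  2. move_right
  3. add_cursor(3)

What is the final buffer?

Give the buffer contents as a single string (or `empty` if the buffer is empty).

After op 1 (insert('u')): buffer="tfuprunar" (len 9), cursors c1@3 c2@6, authorship ..1..2...
After op 2 (move_right): buffer="tfuprunar" (len 9), cursors c1@4 c2@7, authorship ..1..2...
After op 3 (add_cursor(3)): buffer="tfuprunar" (len 9), cursors c3@3 c1@4 c2@7, authorship ..1..2...

Answer: tfuprunar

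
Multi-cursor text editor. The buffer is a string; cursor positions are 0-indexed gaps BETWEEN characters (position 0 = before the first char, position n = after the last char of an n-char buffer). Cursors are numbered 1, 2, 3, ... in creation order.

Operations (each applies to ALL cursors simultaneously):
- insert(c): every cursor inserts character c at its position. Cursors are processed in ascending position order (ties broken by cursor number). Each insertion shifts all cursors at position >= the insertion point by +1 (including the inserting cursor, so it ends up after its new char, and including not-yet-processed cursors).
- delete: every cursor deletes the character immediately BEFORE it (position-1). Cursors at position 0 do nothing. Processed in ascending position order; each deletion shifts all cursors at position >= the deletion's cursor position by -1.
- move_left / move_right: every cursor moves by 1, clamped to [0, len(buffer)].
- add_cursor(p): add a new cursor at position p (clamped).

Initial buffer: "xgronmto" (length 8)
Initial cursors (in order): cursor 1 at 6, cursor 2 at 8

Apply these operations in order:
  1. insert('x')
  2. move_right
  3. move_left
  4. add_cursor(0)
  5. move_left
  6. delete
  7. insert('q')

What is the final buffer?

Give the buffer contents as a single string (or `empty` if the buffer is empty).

Answer: qxgronqxqox

Derivation:
After op 1 (insert('x')): buffer="xgronmxtox" (len 10), cursors c1@7 c2@10, authorship ......1..2
After op 2 (move_right): buffer="xgronmxtox" (len 10), cursors c1@8 c2@10, authorship ......1..2
After op 3 (move_left): buffer="xgronmxtox" (len 10), cursors c1@7 c2@9, authorship ......1..2
After op 4 (add_cursor(0)): buffer="xgronmxtox" (len 10), cursors c3@0 c1@7 c2@9, authorship ......1..2
After op 5 (move_left): buffer="xgronmxtox" (len 10), cursors c3@0 c1@6 c2@8, authorship ......1..2
After op 6 (delete): buffer="xgronxox" (len 8), cursors c3@0 c1@5 c2@6, authorship .....1.2
After op 7 (insert('q')): buffer="qxgronqxqox" (len 11), cursors c3@1 c1@7 c2@9, authorship 3.....112.2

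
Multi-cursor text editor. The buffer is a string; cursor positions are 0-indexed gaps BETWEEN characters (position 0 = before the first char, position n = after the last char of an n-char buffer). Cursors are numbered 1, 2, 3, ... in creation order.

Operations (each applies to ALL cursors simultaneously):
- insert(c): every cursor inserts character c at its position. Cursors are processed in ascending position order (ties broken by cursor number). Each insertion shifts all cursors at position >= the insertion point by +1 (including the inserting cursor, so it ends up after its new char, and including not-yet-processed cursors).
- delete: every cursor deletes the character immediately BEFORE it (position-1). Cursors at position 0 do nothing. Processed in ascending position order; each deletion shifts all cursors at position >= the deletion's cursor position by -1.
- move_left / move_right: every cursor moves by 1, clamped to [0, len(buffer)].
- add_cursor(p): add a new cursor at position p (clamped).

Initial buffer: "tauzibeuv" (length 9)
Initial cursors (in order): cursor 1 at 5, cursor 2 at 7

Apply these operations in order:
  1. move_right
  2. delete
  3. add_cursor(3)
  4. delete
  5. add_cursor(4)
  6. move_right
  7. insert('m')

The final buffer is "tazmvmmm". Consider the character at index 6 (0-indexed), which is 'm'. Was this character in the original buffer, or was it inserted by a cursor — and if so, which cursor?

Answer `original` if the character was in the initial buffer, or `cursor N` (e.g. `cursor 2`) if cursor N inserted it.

After op 1 (move_right): buffer="tauzibeuv" (len 9), cursors c1@6 c2@8, authorship .........
After op 2 (delete): buffer="tauziev" (len 7), cursors c1@5 c2@6, authorship .......
After op 3 (add_cursor(3)): buffer="tauziev" (len 7), cursors c3@3 c1@5 c2@6, authorship .......
After op 4 (delete): buffer="tazv" (len 4), cursors c3@2 c1@3 c2@3, authorship ....
After op 5 (add_cursor(4)): buffer="tazv" (len 4), cursors c3@2 c1@3 c2@3 c4@4, authorship ....
After op 6 (move_right): buffer="tazv" (len 4), cursors c3@3 c1@4 c2@4 c4@4, authorship ....
After op 7 (insert('m')): buffer="tazmvmmm" (len 8), cursors c3@4 c1@8 c2@8 c4@8, authorship ...3.124
Authorship (.=original, N=cursor N): . . . 3 . 1 2 4
Index 6: author = 2

Answer: cursor 2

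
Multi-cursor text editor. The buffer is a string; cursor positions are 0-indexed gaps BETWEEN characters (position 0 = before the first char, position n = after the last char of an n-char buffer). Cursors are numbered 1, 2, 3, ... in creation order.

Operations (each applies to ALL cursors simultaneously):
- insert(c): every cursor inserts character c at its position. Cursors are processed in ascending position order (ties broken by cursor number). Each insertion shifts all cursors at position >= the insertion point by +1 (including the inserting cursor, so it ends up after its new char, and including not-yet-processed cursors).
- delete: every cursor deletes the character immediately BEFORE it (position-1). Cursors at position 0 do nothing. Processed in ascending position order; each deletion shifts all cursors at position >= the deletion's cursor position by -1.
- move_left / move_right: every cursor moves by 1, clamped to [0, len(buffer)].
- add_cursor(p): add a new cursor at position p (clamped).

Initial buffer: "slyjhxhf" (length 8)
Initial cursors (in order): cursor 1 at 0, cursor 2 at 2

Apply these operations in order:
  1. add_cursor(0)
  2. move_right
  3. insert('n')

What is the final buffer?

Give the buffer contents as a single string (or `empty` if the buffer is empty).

After op 1 (add_cursor(0)): buffer="slyjhxhf" (len 8), cursors c1@0 c3@0 c2@2, authorship ........
After op 2 (move_right): buffer="slyjhxhf" (len 8), cursors c1@1 c3@1 c2@3, authorship ........
After op 3 (insert('n')): buffer="snnlynjhxhf" (len 11), cursors c1@3 c3@3 c2@6, authorship .13..2.....

Answer: snnlynjhxhf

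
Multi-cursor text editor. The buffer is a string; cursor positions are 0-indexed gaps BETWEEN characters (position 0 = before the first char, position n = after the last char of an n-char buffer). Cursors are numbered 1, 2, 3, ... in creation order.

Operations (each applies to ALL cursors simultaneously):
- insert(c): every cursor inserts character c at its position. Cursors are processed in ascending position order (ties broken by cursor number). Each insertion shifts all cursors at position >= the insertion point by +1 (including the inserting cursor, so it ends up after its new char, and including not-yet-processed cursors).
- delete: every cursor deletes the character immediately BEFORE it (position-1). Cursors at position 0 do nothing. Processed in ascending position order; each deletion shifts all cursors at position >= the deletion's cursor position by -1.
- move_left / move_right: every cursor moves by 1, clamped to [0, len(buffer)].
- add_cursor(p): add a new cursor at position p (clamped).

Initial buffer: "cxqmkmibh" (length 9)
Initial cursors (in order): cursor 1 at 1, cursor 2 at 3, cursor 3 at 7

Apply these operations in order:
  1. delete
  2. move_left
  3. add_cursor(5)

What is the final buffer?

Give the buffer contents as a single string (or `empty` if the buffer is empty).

Answer: xmkmbh

Derivation:
After op 1 (delete): buffer="xmkmbh" (len 6), cursors c1@0 c2@1 c3@4, authorship ......
After op 2 (move_left): buffer="xmkmbh" (len 6), cursors c1@0 c2@0 c3@3, authorship ......
After op 3 (add_cursor(5)): buffer="xmkmbh" (len 6), cursors c1@0 c2@0 c3@3 c4@5, authorship ......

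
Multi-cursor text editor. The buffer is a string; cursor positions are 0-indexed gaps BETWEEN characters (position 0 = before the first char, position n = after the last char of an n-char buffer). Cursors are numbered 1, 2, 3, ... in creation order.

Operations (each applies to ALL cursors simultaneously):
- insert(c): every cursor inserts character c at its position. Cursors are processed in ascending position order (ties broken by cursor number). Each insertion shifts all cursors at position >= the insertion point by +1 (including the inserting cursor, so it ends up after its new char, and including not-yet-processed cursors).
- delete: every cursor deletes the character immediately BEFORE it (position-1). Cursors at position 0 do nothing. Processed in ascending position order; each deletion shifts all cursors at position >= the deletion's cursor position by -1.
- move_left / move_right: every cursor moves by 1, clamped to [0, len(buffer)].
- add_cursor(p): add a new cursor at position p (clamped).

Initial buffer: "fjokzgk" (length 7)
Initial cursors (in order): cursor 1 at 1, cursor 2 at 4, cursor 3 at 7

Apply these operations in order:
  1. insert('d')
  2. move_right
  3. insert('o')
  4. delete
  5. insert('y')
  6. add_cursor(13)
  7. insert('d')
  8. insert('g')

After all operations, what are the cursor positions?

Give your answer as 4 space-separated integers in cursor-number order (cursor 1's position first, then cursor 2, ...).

After op 1 (insert('d')): buffer="fdjokdzgkd" (len 10), cursors c1@2 c2@6 c3@10, authorship .1...2...3
After op 2 (move_right): buffer="fdjokdzgkd" (len 10), cursors c1@3 c2@7 c3@10, authorship .1...2...3
After op 3 (insert('o')): buffer="fdjookdzogkdo" (len 13), cursors c1@4 c2@9 c3@13, authorship .1.1..2.2..33
After op 4 (delete): buffer="fdjokdzgkd" (len 10), cursors c1@3 c2@7 c3@10, authorship .1...2...3
After op 5 (insert('y')): buffer="fdjyokdzygkdy" (len 13), cursors c1@4 c2@9 c3@13, authorship .1.1..2.2..33
After op 6 (add_cursor(13)): buffer="fdjyokdzygkdy" (len 13), cursors c1@4 c2@9 c3@13 c4@13, authorship .1.1..2.2..33
After op 7 (insert('d')): buffer="fdjydokdzydgkdydd" (len 17), cursors c1@5 c2@11 c3@17 c4@17, authorship .1.11..2.22..3334
After op 8 (insert('g')): buffer="fdjydgokdzydggkdyddgg" (len 21), cursors c1@6 c2@13 c3@21 c4@21, authorship .1.111..2.222..333434

Answer: 6 13 21 21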